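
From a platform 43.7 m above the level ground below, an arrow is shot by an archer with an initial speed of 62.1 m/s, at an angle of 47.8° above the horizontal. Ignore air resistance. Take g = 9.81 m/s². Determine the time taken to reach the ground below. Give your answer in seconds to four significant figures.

10.25 s

Resolve: vₓ = 62.10 cos 47.8° = 41.71 m/s and v_y0 = 62.10 sin 47.8° = 46.00 m/s.
Vertical motion (up positive, ground at y = 0): 4.905 t² − (46.00) t − 43.7 = 0, so t = (46.00 + √(46.00² + 2·9.81·43.7)) / 9.81 = (46.00 + 54.53) / 9.81 = 10.25 s.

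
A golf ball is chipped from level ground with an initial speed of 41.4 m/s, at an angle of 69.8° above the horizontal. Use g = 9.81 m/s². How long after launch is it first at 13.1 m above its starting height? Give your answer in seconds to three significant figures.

0.353 s

Components: vₓ = 41.40 cos 69.8° = 14.30 m/s, v_y0 = 41.40 sin 69.8° = 38.85 m/s.
Height y(t) = 38.85 t − 4.905 t² = 13.1 gives 4.905 t² − 38.85 t + 13.1 = 0.
t = [38.85 ± √(38.85² − 2·9.81·13.1)] / 9.81 = (38.85 ± 35.39) / 9.81, so t = 0.3529 s or t = 7.568 s.
The first (ascending) time is 0.3529 s.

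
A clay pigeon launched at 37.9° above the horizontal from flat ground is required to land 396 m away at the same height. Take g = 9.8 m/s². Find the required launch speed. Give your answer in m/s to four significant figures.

Level-ground range: R = v₀² sin(2θ)/g, so v₀ = √(gR / sin 2θ).
v₀ = √(9.80 × 396 / sin 75.80°) = √(3881 / 0.9694) = √4003.1 = 63.27 m/s.

63.27 m/s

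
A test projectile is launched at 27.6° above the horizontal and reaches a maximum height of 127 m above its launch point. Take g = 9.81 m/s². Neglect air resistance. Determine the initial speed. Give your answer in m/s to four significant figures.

At the peak v_y = 0, so v_y0 = √(2gH) = √(2 × 9.81 × 127) = 49.92 m/s.
v_y0 = v₀ sin θ ⇒ v₀ = 49.92 / sin 27.6° = 107.7 m/s.

107.7 m/s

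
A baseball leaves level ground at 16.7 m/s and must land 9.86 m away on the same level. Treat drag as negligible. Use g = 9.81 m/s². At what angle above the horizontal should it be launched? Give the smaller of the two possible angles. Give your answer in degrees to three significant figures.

From R = (v₀²/g) sin 2θ: sin 2θ = 9.81 × 9.86 / 278.89 = 0.3468.
2θ = 20.29° or 180° − 20.29° = 159.7°, so θ = 10.15° or 79.85°.
The smaller angle is 10.15°.

10.1°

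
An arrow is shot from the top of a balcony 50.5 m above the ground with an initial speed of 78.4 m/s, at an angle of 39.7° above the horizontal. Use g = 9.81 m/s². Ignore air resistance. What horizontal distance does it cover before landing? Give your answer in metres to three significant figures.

672 m

Horizontal component vₓ = 78.40 cos 39.7° = 60.32 m/s; vertical v_y0 = 78.40 sin 39.7° = 50.08 m/s.
Vertical motion (up positive, ground at y = 0): 4.905 t² − (50.08) t − 50.5 = 0, so t = (50.08 + √(50.08² + 2·9.81·50.5)) / 9.81 = (50.08 + 59.15) / 9.81 = 11.13 s.
Horizontal distance: R = vₓ t = 60.32 × 11.13 = 671.6 m.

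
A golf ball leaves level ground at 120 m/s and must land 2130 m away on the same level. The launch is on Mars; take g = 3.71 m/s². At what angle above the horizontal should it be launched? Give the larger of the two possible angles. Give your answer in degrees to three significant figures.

From R = (v₀²/g) sin 2θ: sin 2θ = 3.71 × 2130 / 14400 = 0.5488.
2θ = 33.28° or 180° − 33.28° = 146.7°, so θ = 16.64° or 73.36°.
The larger angle is 73.36°.

73.4°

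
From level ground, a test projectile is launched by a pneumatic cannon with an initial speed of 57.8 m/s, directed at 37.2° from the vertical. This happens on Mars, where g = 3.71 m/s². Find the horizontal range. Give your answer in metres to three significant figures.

867 m

Resolve: vₓ = 57.80 sin 37.2° = 34.95 m/s and v_y0 = 57.80 cos 37.2° = 46.04 m/s.
Time aloft: T = 2 v_y0 / g = 2 × 46.04 / 3.71 = 24.82 s.
Horizontal distance R = vₓ T = 34.95 × 24.82 = 867.3 m.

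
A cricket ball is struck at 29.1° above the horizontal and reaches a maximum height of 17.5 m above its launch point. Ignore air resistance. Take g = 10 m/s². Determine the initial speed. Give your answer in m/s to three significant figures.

38.5 m/s

At the peak v_y = 0, so v_y0 = √(2gH) = √(2 × 10.0 × 17.5) = 18.71 m/s.
v_y0 = v₀ sin θ ⇒ v₀ = 18.71 / sin 29.1° = 38.47 m/s.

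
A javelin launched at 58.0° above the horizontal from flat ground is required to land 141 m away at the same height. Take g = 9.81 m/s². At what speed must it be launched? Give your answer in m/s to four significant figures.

39.23 m/s

On level ground R = v₀² sin 2θ / g ⇒ v₀ = √(gR / sin 2θ).
v₀ = √(9.81 × 141 / sin 116.0°) = √(1383 / 0.8988) = √1539.0 = 39.23 m/s.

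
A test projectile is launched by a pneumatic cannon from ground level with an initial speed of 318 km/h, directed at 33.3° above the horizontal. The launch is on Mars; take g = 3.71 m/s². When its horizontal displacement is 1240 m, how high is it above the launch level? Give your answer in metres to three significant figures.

291 m

Convert: 318 km/h = 318/3.6 = 88.33 m/s.
Components: vₓ = 88.33 cos 33.3° = 73.83 m/s, v_y0 = 88.33 sin 33.3° = 48.50 m/s.
Time to reach x = 1240 m: t = x/vₓ = 1240/73.83 = 16.80 s.
Height: y = v_y0 t − ½ g t² = 48.50 × 16.80 − 1.855 × 16.80² = 814.5 − 523.3 = 291.3 m.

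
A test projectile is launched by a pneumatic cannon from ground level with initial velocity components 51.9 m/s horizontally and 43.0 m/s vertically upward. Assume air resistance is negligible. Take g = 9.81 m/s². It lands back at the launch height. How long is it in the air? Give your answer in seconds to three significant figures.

Landing at launch height ⇒ T = 2 v_y0 / g = 2 × 43.00 / 9.81 = 8.767 s.

8.77 s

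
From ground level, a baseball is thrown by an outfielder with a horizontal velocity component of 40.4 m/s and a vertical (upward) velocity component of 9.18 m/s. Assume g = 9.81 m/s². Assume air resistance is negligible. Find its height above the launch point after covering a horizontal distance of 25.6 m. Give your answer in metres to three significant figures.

3.85 m

x = vₓ t ⇒ t = 25.6/40.40 = 0.6337 s.
Height: y = v_y0 t − ½ g t² = 9.180 × 0.6337 − 4.905 × 0.6337² = 5.817 − 1.970 = 3.848 m.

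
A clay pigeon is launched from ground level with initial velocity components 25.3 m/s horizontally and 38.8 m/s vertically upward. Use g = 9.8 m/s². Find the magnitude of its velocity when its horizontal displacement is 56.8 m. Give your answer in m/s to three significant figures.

30.4 m/s

x = vₓ t ⇒ t = 56.8/25.30 = 2.245 s.
Vertical velocity there: v_y = v_y0 − g t = 38.80 − 9.80 × 2.245 = 16.80 m/s.
Speed: √(vₓ² + v_y²) = √(25.30² + 16.80²) = 30.37 m/s.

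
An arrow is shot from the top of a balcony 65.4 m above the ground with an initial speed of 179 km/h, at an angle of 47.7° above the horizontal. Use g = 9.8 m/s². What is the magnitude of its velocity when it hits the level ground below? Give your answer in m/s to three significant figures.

Convert: 179 km/h = 179/3.6 = 49.72 m/s.
Components: vₓ = 49.72 cos 47.7° = 33.46 m/s, v_y0 = 49.72 sin 47.7° = 36.78 m/s.
Vertical motion (up positive, ground at y = 0): 4.900 t² − (36.78) t − 65.4 = 0, so t = (36.78 + √(36.78² + 2·9.80·65.4)) / 9.80 = (36.78 + 51.33) / 9.80 = 8.990 s.
Vertical velocity at impact: v_y = v_y0 − g t = 36.78 − 9.80 × 8.990 = −51.33 m/s.
Speed: |v| = √(vₓ² + v_y²) = √(33.46² + 51.33²) = 61.27 m/s.

61.3 m/s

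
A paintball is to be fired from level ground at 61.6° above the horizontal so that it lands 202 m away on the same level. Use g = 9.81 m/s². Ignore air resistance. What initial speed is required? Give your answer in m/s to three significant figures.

48.7 m/s

From R = (v₀² / g) sin 2θ: v₀ = √(gR / sin 2θ).
v₀ = √(9.81 × 202 / sin 123.2°) = √(1982 / 0.8368) = √2368.2 = 48.66 m/s.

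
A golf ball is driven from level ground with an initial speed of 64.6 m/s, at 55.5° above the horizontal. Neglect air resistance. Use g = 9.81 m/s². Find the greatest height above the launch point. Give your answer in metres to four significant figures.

Components: vₓ = 64.60 cos 55.5° = 36.59 m/s, v_y0 = 64.60 sin 55.5° = 53.24 m/s.
Peak height H = v_y0² / (2g) = 2834.3 / 19.62 = 144.5 m.

144.5 m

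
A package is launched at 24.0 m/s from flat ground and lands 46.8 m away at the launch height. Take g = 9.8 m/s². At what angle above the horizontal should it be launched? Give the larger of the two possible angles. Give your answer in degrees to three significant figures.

Level-ground range R = v₀² sin(2θ)/g ⇒ sin(2θ) = gR/v₀² = 9.80 × 46.8 / 24.0² = 0.7962.
2θ = 52.77° or 180° − 52.77° = 127.2°, so θ = 26.39° or 63.61°.
The larger angle is 63.61°.

63.6°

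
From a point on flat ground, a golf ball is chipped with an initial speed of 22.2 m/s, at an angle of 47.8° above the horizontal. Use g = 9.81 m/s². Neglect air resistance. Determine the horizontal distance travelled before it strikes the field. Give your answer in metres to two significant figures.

Resolve: vₓ = 22.20 cos 47.8° = 14.91 m/s and v_y0 = 22.20 sin 47.8° = 16.45 m/s.
Time aloft: T = 2 v_y0 / g = 2 × 16.45 / 9.81 = 3.353 s.
Range: R = vₓ T = 14.91 × 3.353 = 50.00 m.

50 m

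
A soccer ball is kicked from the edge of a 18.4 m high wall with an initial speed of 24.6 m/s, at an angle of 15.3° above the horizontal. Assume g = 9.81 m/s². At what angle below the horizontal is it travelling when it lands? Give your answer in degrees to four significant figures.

40.24°

vₓ = 24.60 cos 15.3° = 23.73 m/s; v_y0 = 24.60 sin 15.3° = 6.491 m/s.
Vertical motion (up positive, ground at y = 0): 4.905 t² − (6.491) t − 18.4 = 0, so t = (6.491 + √(6.491² + 2·9.81·18.4)) / 9.81 = (6.491 + 20.08) / 9.81 = 2.708 s.
At impact: v_y = v_y0 − g t = −20.08 m/s; vₓ = 23.73 m/s.
Angle below horizontal: arctan(|v_y|/vₓ) = arctan(20.08/23.73) = 40.24°.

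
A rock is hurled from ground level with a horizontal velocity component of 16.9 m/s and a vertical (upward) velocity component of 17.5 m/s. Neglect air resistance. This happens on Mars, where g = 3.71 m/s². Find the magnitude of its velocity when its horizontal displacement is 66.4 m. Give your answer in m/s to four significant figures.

17.15 m/s

At x = 66.4 m, t = x/vₓ = 66.4/16.90 = 3.929 s.
Vertical velocity there: v_y = v_y0 − g t = 17.50 − 3.71 × 3.929 = 2.923 m/s.
Speed: √(vₓ² + v_y²) = √(16.90² + 2.923²) = 17.15 m/s.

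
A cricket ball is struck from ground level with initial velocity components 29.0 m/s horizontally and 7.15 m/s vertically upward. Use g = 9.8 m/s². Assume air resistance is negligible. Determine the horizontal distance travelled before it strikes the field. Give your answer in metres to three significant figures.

42.3 m

Flight time T = 2 v_y0 / g = 1.459 s.
Range: R = vₓ T = 29.00 × 1.459 = 42.32 m.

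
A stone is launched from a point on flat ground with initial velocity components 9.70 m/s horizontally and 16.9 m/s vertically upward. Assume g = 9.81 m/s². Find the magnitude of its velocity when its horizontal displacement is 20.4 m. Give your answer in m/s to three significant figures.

10.4 m/s

At x = 20.4 m, t = x/vₓ = 20.4/9.700 = 2.103 s.
Vertical velocity there: v_y = v_y0 − g t = 16.90 − 9.81 × 2.103 = −3.731 m/s.
Speed: √(vₓ² + v_y²) = √(9.700² + 3.731²) = 10.39 m/s.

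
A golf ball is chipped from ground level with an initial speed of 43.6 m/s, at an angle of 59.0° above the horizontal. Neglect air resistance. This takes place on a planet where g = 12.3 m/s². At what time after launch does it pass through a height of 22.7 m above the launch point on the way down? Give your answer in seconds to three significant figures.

5.39 s

Components: vₓ = 43.60 cos 59.0° = 22.46 m/s, v_y0 = 43.60 sin 59.0° = 37.37 m/s.
Require v_y0 t − ½ g t² = 22.7, i.e. 6.150 t² − 37.37 t + 22.7 = 0.
Quadratic formula: t = (37.37 ± √838.28) / 12.3 = (37.37 ± 28.95) / 12.3 → t = 0.6845 s or 5.392 s.
The descending-branch root is 5.392 s.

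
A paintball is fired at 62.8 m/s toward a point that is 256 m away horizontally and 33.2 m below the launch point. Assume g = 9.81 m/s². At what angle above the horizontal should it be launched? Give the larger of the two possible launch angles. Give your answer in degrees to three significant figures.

Trajectory: y = x tanθ − g x² (1 + tan²θ)/(2v₀²). With x = 256, y = −33.2, v₀ = 62.8, g = 9.81:
81.51 tan²θ − 256 tanθ + (48.31) = 0.
tanθ = [256 ± √(256² − 4 × 81.51 × (48.31))] / (2 × 81.51) = (256 ± 223.1) / 163.0, giving tanθ = 0.2016 or 2.939.
θ = 11.40° or 71.21°; the larger is 71.21°.

71.2°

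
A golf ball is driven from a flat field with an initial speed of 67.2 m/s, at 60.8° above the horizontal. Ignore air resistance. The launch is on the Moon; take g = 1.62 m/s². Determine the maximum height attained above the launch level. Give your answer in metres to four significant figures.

1062 m

vₓ = 67.20 cos 60.8° = 32.78 m/s; v_y0 = 67.20 sin 60.8° = 58.66 m/s.
Peak height H = v_y0² / (2g) = 3441.0 / 3.240 = 1062 m.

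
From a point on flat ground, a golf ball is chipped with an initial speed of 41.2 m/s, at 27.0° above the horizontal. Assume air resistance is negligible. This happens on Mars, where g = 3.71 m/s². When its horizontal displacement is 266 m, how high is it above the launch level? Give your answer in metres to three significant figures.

38.1 m

Horizontal component vₓ = 41.20 cos 27.0° = 36.71 m/s; vertical v_y0 = 41.20 sin 27.0° = 18.70 m/s.
At x = 266 m, t = x/vₓ = 266/36.71 = 7.246 s.
Height: y = v_y0 t − ½ g t² = 18.70 × 7.246 − 1.855 × 7.246² = 135.5 − 97.40 = 38.14 m.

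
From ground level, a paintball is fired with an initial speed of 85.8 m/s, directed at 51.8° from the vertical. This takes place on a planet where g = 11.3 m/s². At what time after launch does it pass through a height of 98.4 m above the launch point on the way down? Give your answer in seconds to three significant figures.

6.85 s

Resolve: vₓ = 85.80 sin 51.8° = 67.43 m/s and v_y0 = 85.80 cos 51.8° = 53.06 m/s.
Require v_y0 t − ½ g t² = 98.4, i.e. 5.650 t² − 53.06 t + 98.4 = 0.
Quadratic formula: t = (53.06 ± √591.46) / 11.3 = (53.06 ± 24.32) / 11.3 → t = 2.543 s or 6.848 s.
The descending-branch root is 6.848 s.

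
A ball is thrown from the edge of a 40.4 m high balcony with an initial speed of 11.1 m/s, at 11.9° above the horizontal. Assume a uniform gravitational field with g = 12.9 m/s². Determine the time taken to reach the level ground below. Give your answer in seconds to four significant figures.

Resolve: vₓ = 11.10 cos 11.9° = 10.86 m/s and v_y0 = 11.10 sin 11.9° = 2.289 m/s.
With up positive and y = 0 at the ground: y(t) = 40.4 + (2.289) t − 6.450 t². Setting y = 0 and taking the positive root: t = [2.289 + √(2.289² + 2·12.9·40.4)] / 12.9 = (2.289 + 32.37) / 12.9 = 2.686 s.

2.686 s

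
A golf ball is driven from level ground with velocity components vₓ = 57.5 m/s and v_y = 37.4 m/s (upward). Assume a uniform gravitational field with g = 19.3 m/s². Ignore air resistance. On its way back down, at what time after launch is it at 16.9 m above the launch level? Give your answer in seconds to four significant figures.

Require v_y0 t − ½ g t² = 16.9, i.e. 9.650 t² − 37.40 t + 16.9 = 0.
Quadratic formula: t = (37.40 ± √746.42) / 19.3 = (37.40 ± 27.32) / 19.3 → t = 0.5222 s or 3.353 s.
The descending-branch root is 3.353 s.

3.353 s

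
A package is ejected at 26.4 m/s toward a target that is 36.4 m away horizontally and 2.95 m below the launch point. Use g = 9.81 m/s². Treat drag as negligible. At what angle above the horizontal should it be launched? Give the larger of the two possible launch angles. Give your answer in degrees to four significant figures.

74.95°

Trajectory: y = x tanθ − g x² (1 + tan²θ)/(2v₀²). With x = 36.4, y = −2.95, v₀ = 26.4, g = 9.81:
9.325 tan²θ − 36.4 tanθ + (6.375) = 0.
tanθ = [36.4 ± √(36.4² − 4 × 9.325 × (6.375))] / (2 × 9.325) = (36.4 ± 32.97) / 18.65, giving tanθ = 0.1838 or 3.720.
θ = 10.41° or 74.95°; the larger is 74.95°.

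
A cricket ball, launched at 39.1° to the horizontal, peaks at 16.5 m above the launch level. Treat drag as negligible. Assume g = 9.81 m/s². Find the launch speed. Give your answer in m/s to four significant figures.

At the peak v_y = 0, so v_y0 = √(2gH) = √(2 × 9.81 × 16.5) = 17.99 m/s.
v_y0 = v₀ sin θ ⇒ v₀ = 17.99 / sin 39.1° = 28.53 m/s.

28.53 m/s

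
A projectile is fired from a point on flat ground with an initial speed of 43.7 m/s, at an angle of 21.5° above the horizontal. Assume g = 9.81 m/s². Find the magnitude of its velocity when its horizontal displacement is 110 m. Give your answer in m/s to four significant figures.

42.00 m/s

Horizontal component vₓ = 43.70 cos 21.5° = 40.66 m/s; vertical v_y0 = 43.70 sin 21.5° = 16.02 m/s.
Time to reach x = 110 m: t = x/vₓ = 110/40.66 = 2.705 s.
Vertical velocity there: v_y = v_y0 − g t = 16.02 − 9.81 × 2.705 = −10.52 m/s.
Speed: √(vₓ² + v_y²) = √(40.66² + 10.52²) = 42.00 m/s.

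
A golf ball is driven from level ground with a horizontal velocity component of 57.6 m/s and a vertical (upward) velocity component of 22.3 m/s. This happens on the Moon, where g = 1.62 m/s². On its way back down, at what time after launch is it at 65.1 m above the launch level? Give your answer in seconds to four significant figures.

24.21 s

Set y = v_y0 t − ½ g t² = 65.1: 0.8100 t² − 22.30 t + 65.1 = 0.
t = [22.30 ± √(22.30² − 2·1.62·65.1)] / 1.62 = (22.30 ± 16.92) / 1.62, so t = 3.320 s or t = 24.21 s.
The descending-branch root is 24.21 s.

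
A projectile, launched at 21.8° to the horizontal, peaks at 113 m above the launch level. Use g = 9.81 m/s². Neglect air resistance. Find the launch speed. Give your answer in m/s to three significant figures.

127 m/s

At the peak v_y = 0, so v_y0 = √(2gH) = √(2 × 9.81 × 113) = 47.09 m/s.
v_y0 = v₀ sin θ ⇒ v₀ = 47.09 / sin 21.8° = 126.8 m/s.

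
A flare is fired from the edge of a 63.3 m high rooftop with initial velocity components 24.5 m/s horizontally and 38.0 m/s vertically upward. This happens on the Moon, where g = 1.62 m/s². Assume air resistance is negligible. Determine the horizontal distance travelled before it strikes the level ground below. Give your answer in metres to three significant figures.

Vertical motion (up positive, ground at y = 0): 0.8100 t² − (38.00) t − 63.3 = 0, so t = (38.00 + √(38.00² + 2·1.62·63.3)) / 1.62 = (38.00 + 40.61) / 1.62 = 48.52 s.
Horizontal distance: R = vₓ t = 24.50 × 48.52 = 1189 m.

1190 m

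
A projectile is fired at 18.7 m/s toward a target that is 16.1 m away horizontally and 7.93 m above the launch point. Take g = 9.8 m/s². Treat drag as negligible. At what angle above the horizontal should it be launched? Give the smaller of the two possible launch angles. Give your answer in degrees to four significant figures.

42.03°

Trajectory: y = x tanθ − g x² (1 + tan²θ)/(2v₀²). With x = 16.1, y = 7.93, v₀ = 18.7, g = 9.80:
3.632 tan²θ − 16.1 tanθ + (11.56) = 0.
tanθ = [16.1 ± √(16.1² − 4 × 3.632 × (11.56))] / (2 × 3.632) = (16.1 ± 9.551) / 7.264, giving tanθ = 0.9015 or 3.531.
θ = 42.03° or 74.19°; the smaller is 42.03°.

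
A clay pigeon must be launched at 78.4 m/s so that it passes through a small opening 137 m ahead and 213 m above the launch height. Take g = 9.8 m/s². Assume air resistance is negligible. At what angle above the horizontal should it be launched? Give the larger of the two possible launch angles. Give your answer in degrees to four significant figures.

Trajectory: y = x tanθ − g x² (1 + tan²θ)/(2v₀²). With x = 137, y = 213, v₀ = 78.4, g = 9.80:
14.96 tan²θ − 137 tanθ + (228.0) = 0.
tanθ = [137 ± √(137² − 4 × 14.96 × (228.0))] / (2 × 14.96) = (137 ± 71.59) / 29.93, giving tanθ = 2.186 or 6.970.
θ = 65.42° or 81.84°; the larger is 81.84°.

81.84°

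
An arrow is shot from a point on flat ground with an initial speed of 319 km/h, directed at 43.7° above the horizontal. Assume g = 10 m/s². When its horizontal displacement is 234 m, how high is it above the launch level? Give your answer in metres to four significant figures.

156.9 m

Convert: 319 km/h = 319/3.6 = 88.61 m/s.
Components: vₓ = 88.61 cos 43.7° = 64.06 m/s, v_y0 = 88.61 sin 43.7° = 61.22 m/s.
x = vₓ t ⇒ t = 234/64.06 = 3.653 s.
Height: y = v_y0 t − ½ g t² = 61.22 × 3.653 − 5.000 × 3.653² = 223.6 − 66.71 = 156.9 m.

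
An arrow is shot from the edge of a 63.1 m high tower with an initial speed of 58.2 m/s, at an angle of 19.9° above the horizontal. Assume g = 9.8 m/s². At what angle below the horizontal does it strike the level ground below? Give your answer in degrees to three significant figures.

Resolve: vₓ = 58.20 cos 19.9° = 54.72 m/s and v_y0 = 58.20 sin 19.9° = 19.81 m/s.
With up positive and y = 0 at the ground: y(t) = 63.1 + (19.81) t − 4.900 t². Setting y = 0 and taking the positive root: t = [19.81 + √(19.81² + 2·9.80·63.1)] / 9.80 = (19.81 + 40.36) / 9.80 = 6.140 s.
At impact: v_y = v_y0 − g t = −40.36 m/s; vₓ = 54.72 m/s.
Angle below horizontal: arctan(|v_y|/vₓ) = arctan(40.36/54.72) = 36.41°.

36.4°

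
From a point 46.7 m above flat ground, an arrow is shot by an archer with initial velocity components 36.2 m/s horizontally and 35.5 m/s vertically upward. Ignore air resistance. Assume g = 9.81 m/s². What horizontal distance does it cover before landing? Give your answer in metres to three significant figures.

303 m

Vertical motion (up positive, ground at y = 0): 4.905 t² − (35.50) t − 46.7 = 0, so t = (35.50 + √(35.50² + 2·9.81·46.7)) / 9.81 = (35.50 + 46.65) / 9.81 = 8.374 s.
Horizontal distance: R = vₓ t = 36.20 × 8.374 = 303.2 m.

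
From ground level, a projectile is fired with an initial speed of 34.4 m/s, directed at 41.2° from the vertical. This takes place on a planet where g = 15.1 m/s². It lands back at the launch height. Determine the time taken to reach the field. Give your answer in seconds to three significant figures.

3.43 s

Resolve: vₓ = 34.40 sin 41.2° = 22.66 m/s and v_y0 = 34.40 cos 41.2° = 25.88 m/s.
Landing at launch height ⇒ T = 2 v_y0 / g = 2 × 25.88 / 15.1 = 3.428 s.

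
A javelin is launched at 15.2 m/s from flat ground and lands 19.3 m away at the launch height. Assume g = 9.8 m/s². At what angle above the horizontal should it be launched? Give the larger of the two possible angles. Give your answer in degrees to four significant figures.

Level-ground range R = v₀² sin(2θ)/g ⇒ sin(2θ) = gR/v₀² = 9.80 × 19.3 / 15.2² = 0.8186.
2θ = 54.95° or 180° − 54.95° = 125.1°, so θ = 27.47° or 62.53°.
The larger angle is 62.53°.

62.53°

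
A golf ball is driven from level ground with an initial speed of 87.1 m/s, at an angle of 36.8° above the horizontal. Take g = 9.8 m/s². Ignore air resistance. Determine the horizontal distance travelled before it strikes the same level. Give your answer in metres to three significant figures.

vₓ = 87.10 cos 36.8° = 69.74 m/s; v_y0 = 87.10 sin 36.8° = 52.17 m/s.
Time aloft: T = 2 v_y0 / g = 2 × 52.17 / 9.80 = 10.65 s.
Horizontal distance R = vₓ T = 69.74 × 10.65 = 742.6 m.

743 m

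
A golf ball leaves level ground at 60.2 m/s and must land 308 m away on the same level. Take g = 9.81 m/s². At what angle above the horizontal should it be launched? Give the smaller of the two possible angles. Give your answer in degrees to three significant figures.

From R = (v₀²/g) sin 2θ: sin 2θ = 9.81 × 308 / 3624.0 = 0.8337.
2θ = 56.48° or 180° − 56.48° = 123.5°, so θ = 28.24° or 61.76°.
The smaller angle is 28.24°.

28.2°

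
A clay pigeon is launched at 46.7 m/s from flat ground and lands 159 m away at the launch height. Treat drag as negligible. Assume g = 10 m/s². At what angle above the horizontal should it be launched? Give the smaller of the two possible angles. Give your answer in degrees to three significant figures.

R = v₀² sin 2θ / g gives sin 2θ = gR/v₀² = 10.0·159/46.7² = 0.7291.
2θ = 46.81° or 180° − 46.81° = 133.2°, so θ = 23.40° or 66.60°.
The smaller angle is 23.40°.

23.4°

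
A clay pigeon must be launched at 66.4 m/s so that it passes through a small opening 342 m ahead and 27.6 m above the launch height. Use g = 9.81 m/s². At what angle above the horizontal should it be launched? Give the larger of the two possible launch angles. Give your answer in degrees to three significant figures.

Trajectory: y = x tanθ − g x² (1 + tan²θ)/(2v₀²). With x = 342, y = 27.6, v₀ = 66.4, g = 9.81:
130.1 tan²θ − 342 tanθ + (157.7) = 0.
tanθ = [342 ± √(342² − 4 × 130.1 × (157.7))] / (2 × 130.1) = (342 ± 186.7) / 260.2, giving tanθ = 0.5966 or 2.032.
θ = 30.82° or 63.79°; the larger is 63.79°.

63.8°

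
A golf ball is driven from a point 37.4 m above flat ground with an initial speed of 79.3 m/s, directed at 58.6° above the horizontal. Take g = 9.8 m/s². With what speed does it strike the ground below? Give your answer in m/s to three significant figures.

83.8 m/s

Resolve: vₓ = 79.30 cos 58.6° = 41.32 m/s and v_y0 = 79.30 sin 58.6° = 67.69 m/s.
With up positive and y = 0 at the ground: y(t) = 37.4 + (67.69) t − 4.900 t². Setting y = 0 and taking the positive root: t = [67.69 + √(67.69² + 2·9.80·37.4)] / 9.80 = (67.69 + 72.90) / 9.80 = 14.35 s.
Vertical velocity at impact: v_y = v_y0 − g t = 67.69 − 9.80 × 14.35 = −72.90 m/s.
Speed: |v| = √(vₓ² + v_y²) = √(41.32² + 72.90²) = 83.79 m/s.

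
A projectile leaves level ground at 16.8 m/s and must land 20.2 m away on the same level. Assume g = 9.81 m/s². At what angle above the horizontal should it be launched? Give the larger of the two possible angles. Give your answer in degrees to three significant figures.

67.7°

R = v₀² sin 2θ / g gives sin 2θ = gR/v₀² = 9.81·20.2/16.8² = 0.7021.
2θ = 44.60° or 180° − 44.60° = 135.4°, so θ = 22.30° or 67.70°.
The larger angle is 67.70°.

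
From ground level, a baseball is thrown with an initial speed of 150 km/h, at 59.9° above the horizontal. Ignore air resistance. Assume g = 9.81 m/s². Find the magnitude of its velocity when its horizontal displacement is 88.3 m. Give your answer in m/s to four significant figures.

21.58 m/s

Convert: 150 km/h = 150/3.6 = 41.67 m/s.
vₓ = 41.67 cos 59.9° = 20.90 m/s; v_y0 = 41.67 sin 59.9° = 36.05 m/s.
Time to reach x = 88.3 m: t = x/vₓ = 88.3/20.90 = 4.226 s.
Vertical velocity there: v_y = v_y0 − g t = 36.05 − 9.81 × 4.226 = −5.405 m/s.
Speed: √(vₓ² + v_y²) = √(20.90² + 5.405²) = 21.58 m/s.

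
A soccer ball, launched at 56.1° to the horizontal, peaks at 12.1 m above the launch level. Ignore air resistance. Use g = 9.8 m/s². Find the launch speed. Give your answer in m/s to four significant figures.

18.55 m/s

At the peak v_y = 0, so v_y0 = √(2gH) = √(2 × 9.80 × 12.1) = 15.40 m/s.
v_y0 = v₀ sin θ ⇒ v₀ = 15.40 / sin 56.1° = 18.55 m/s.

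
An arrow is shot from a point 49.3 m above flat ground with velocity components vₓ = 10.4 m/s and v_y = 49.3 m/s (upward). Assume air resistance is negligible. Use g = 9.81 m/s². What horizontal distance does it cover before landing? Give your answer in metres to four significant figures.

114.1 m

With up positive and y = 0 at the ground: y(t) = 49.3 + (49.30) t − 4.905 t². Setting y = 0 and taking the positive root: t = [49.30 + √(49.30² + 2·9.81·49.3)] / 9.81 = (49.30 + 58.29) / 9.81 = 10.97 s.
Horizontal distance: R = vₓ t = 10.40 × 10.97 = 114.1 m.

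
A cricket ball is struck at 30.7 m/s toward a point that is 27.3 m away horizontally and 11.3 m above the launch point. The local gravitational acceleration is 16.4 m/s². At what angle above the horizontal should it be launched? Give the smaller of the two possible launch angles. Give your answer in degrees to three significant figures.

Trajectory: y = x tanθ − g x² (1 + tan²θ)/(2v₀²). With x = 27.3, y = 11.3, v₀ = 30.7, g = 16.4:
6.484 tan²θ − 27.3 tanθ + (17.78) = 0.
tanθ = [27.3 ± √(27.3² − 4 × 6.484 × (17.78))] / (2 × 6.484) = (27.3 ± 16.85) / 12.97, giving tanθ = 0.8056 or 3.405.
θ = 38.85° or 73.63°; the smaller is 38.85°.

38.9°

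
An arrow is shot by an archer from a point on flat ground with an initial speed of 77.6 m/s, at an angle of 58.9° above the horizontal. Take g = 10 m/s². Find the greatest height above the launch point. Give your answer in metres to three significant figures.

Components: vₓ = 77.60 cos 58.9° = 40.08 m/s, v_y0 = 77.60 sin 58.9° = 66.45 m/s.
At the apex v_y = 0, so H = v_y0²/(2g) = 66.45²/20.00 = 220.8 m.

221 m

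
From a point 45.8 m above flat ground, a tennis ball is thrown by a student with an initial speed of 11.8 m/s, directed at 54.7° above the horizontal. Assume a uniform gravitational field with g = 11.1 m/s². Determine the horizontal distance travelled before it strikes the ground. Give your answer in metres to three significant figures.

26.4 m

Horizontal component vₓ = 11.80 cos 54.7° = 6.819 m/s; vertical v_y0 = 11.80 sin 54.7° = 9.630 m/s.
The projectile lands when y = 45.8 + (9.630) t − ½·11.1·t² = 0. Positive root: t = (9.630 + √(9.630² + 2·11.1·45.8)) / 11.1 = (9.630 + 33.31) / 11.1 = 3.868 s.
Horizontal distance: R = vₓ t = 6.819 × 3.868 = 26.38 m.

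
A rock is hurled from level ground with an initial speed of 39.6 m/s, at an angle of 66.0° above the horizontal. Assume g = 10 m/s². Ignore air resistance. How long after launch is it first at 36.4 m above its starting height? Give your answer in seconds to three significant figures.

Components: vₓ = 39.60 cos 66.0° = 16.11 m/s, v_y0 = 39.60 sin 66.0° = 36.18 m/s.
Height y(t) = 36.18 t − 5.000 t² = 36.4 gives 5.000 t² − 36.18 t + 36.4 = 0.
Quadratic formula: t = (36.18 ± √580.73) / 10.0 = (36.18 ± 24.10) / 10.0 → t = 1.208 s or 6.027 s.
The first (ascending) time is 1.208 s.

1.21 s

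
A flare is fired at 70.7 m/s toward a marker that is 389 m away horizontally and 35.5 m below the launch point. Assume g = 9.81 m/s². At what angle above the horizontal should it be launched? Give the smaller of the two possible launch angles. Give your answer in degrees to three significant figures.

18.4°

Trajectory: y = x tanθ − g x² (1 + tan²θ)/(2v₀²). With x = 389, y = −35.5, v₀ = 70.7, g = 9.81:
148.5 tan²θ − 389 tanθ + (113.0) = 0.
tanθ = [389 ± √(389² − 4 × 148.5 × (113.0))] / (2 × 148.5) = (389 ± 290.2) / 297.0, giving tanθ = 0.3327 or 2.287.
θ = 18.40° or 66.38°; the smaller is 18.40°.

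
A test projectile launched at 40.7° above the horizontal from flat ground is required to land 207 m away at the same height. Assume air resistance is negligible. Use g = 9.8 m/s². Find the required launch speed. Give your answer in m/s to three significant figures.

From R = (v₀² / g) sin 2θ: v₀ = √(gR / sin 2θ).
v₀ = √(9.80 × 207 / sin 81.40°) = √(2029 / 0.9888) = √2051.7 = 45.30 m/s.

45.3 m/s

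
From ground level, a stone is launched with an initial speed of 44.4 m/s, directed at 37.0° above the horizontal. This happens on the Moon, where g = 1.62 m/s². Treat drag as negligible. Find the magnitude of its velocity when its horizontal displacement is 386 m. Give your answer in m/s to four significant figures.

36.60 m/s

Horizontal component vₓ = 44.40 cos 37.0° = 35.46 m/s; vertical v_y0 = 44.40 sin 37.0° = 26.72 m/s.
At x = 386 m, t = x/vₓ = 386/35.46 = 10.89 s.
Vertical velocity there: v_y = v_y0 − g t = 26.72 − 1.62 × 10.89 = 9.086 m/s.
Speed: √(vₓ² + v_y²) = √(35.46² + 9.086²) = 36.60 m/s.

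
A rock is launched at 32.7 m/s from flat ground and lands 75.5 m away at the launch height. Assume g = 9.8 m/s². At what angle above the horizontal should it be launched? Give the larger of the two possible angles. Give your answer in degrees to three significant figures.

68.1°

Level-ground range R = v₀² sin(2θ)/g ⇒ sin(2θ) = gR/v₀² = 9.80 × 75.5 / 32.7² = 0.6920.
2θ = 43.79° or 180° − 43.79° = 136.2°, so θ = 21.89° or 68.11°.
The larger angle is 68.11°.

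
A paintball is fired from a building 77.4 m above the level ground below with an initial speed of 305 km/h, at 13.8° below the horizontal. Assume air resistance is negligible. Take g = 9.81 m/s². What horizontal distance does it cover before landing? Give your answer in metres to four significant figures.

198.7 m

Convert: 305 km/h = 305/3.6 = 84.72 m/s.
Horizontal component vₓ = 84.72 cos 13.8° = 82.28 m/s; vertical v_y0 = −20.21 m/s (downward).
Vertical motion (up positive, ground at y = 0): 4.905 t² − (−20.21) t − 77.4 = 0, so t = (−20.21 + √(20.21² + 2·9.81·77.4)) / 9.81 = (−20.21 + 43.90) / 9.81 = 2.415 s.
Horizontal distance: R = vₓ t = 82.28 × 2.415 = 198.7 m.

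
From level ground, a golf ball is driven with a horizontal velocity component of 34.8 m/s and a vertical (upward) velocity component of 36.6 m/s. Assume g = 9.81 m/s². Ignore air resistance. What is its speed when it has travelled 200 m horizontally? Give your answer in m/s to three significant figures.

x = vₓ t ⇒ t = 200/34.80 = 5.747 s.
Vertical velocity there: v_y = v_y0 − g t = 36.60 − 9.81 × 5.747 = −19.78 m/s.
Speed: √(vₓ² + v_y²) = √(34.80² + 19.78²) = 40.03 m/s.

40.0 m/s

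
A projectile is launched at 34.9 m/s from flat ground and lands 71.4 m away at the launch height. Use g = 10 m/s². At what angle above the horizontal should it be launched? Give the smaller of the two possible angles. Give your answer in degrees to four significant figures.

17.94°

Level-ground range R = v₀² sin(2θ)/g ⇒ sin(2θ) = gR/v₀² = 10.0 × 71.4 / 34.9² = 0.5862.
2θ = 35.89° or 180° − 35.89° = 144.1°, so θ = 17.94° or 72.06°.
The smaller angle is 17.94°.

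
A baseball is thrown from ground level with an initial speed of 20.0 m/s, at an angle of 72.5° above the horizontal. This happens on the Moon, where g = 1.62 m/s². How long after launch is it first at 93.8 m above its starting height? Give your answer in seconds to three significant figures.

7.00 s

vₓ = 20.00 cos 72.5° = 6.014 m/s; v_y0 = 20.00 sin 72.5° = 19.07 m/s.
Set y = v_y0 t − ½ g t² = 93.8: 0.8100 t² − 19.07 t + 93.8 = 0.
t = [19.07 ± √(19.07² − 2·1.62·93.8)] / 1.62 = (19.07 ± 7.741) / 1.62, so t = 6.996 s or t = 16.55 s.
The first (ascending) time is 6.996 s.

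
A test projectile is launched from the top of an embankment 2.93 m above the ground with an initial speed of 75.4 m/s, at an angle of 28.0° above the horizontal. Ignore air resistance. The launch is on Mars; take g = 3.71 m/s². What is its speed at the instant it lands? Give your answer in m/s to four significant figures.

Components: vₓ = 75.40 cos 28.0° = 66.57 m/s, v_y0 = 75.40 sin 28.0° = 35.40 m/s.
With up positive and y = 0 at the ground: y(t) = 2.93 + (35.40) t − 1.855 t². Setting y = 0 and taking the positive root: t = [35.40 + √(35.40² + 2·3.71·2.93)] / 3.71 = (35.40 + 35.70) / 3.71 = 19.16 s.
Vertical velocity at impact: v_y = v_y0 − g t = 35.40 − 3.71 × 19.16 = −35.70 m/s.
Speed: |v| = √(vₓ² + v_y²) = √(66.57² + 35.70²) = 75.54 m/s.

75.54 m/s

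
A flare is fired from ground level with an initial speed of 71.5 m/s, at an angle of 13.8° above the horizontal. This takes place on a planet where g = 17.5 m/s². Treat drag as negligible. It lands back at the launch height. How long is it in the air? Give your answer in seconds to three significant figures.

1.95 s

Components: vₓ = 71.50 cos 13.8° = 69.44 m/s, v_y0 = 71.50 sin 13.8° = 17.06 m/s.
Landing at launch height ⇒ T = 2 v_y0 / g = 2 × 17.06 / 17.5 = 1.949 s.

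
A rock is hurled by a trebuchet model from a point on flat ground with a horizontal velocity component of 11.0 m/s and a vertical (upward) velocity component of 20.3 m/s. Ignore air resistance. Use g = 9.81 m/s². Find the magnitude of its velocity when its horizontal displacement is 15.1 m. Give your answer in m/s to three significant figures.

12.9 m/s

Time to reach x = 15.1 m: t = x/vₓ = 15.1/11.00 = 1.373 s.
Vertical velocity there: v_y = v_y0 − g t = 20.30 − 9.81 × 1.373 = 6.834 m/s.
Speed: √(vₓ² + v_y²) = √(11.00² + 6.834²) = 12.95 m/s.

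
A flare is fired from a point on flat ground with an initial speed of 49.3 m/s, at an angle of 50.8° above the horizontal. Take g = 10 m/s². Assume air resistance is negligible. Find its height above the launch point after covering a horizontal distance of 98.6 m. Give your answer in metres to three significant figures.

vₓ = 49.30 cos 50.8° = 31.16 m/s; v_y0 = 49.30 sin 50.8° = 38.20 m/s.
Time to reach x = 98.6 m: t = x/vₓ = 98.6/31.16 = 3.164 s.
Height: y = v_y0 t − ½ g t² = 38.20 × 3.164 − 5.000 × 3.164² = 120.9 − 50.07 = 70.83 m.

70.8 m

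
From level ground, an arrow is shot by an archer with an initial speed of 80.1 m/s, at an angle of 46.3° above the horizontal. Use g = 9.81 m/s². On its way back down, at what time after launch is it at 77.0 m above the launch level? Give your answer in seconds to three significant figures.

Components: vₓ = 80.10 cos 46.3° = 55.34 m/s, v_y0 = 80.10 sin 46.3° = 57.91 m/s.
Require v_y0 t − ½ g t² = 77.0, i.e. 4.905 t² − 57.91 t + 77.0 = 0.
Quadratic formula: t = (57.91 ± √1842.8) / 9.81 = (57.91 ± 42.93) / 9.81 → t = 1.527 s or 10.28 s.
The descending-branch root is 10.28 s.

10.3 s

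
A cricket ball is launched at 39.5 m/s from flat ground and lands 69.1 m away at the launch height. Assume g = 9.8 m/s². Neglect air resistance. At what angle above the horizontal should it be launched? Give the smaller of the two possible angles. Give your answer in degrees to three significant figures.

R = v₀² sin 2θ / g gives sin 2θ = gR/v₀² = 9.80·69.1/39.5² = 0.4340.
2θ = 25.72° or 180° − 25.72° = 154.3°, so θ = 12.86° or 77.14°.
The smaller angle is 12.86°.

12.9°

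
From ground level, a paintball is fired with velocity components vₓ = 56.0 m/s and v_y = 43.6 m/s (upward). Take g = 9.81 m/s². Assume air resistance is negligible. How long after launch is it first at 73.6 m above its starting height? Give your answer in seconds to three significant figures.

2.27 s

Require v_y0 t − ½ g t² = 73.6, i.e. 4.905 t² − 43.60 t + 73.6 = 0.
t = [43.60 ± √(43.60² − 2·9.81·73.6)] / 9.81 = (43.60 ± 21.38) / 9.81, so t = 2.265 s or t = 6.623 s.
The first (ascending) time is 2.265 s.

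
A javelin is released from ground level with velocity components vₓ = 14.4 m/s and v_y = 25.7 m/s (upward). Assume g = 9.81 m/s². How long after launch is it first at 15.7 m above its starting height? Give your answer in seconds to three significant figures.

Require v_y0 t − ½ g t² = 15.7, i.e. 4.905 t² − 25.70 t + 15.7 = 0.
t = [25.70 ± √(25.70² − 2·9.81·15.7)] / 9.81 = (25.70 ± 18.77) / 9.81, so t = 0.7060 s or t = 4.534 s.
The first (ascending) time is 0.7060 s.

0.706 s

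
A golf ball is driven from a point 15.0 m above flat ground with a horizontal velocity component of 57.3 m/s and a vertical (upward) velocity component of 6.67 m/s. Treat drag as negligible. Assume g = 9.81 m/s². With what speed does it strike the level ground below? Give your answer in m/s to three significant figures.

60.2 m/s

The projectile lands when y = 15.0 + (6.670) t − ½·9.81·t² = 0. Positive root: t = (6.670 + √(6.670² + 2·9.81·15.0)) / 9.81 = (6.670 + 18.41) / 9.81 = 2.556 s.
Vertical velocity at impact: v_y = v_y0 − g t = 6.670 − 9.81 × 2.556 = −18.41 m/s.
Speed: |v| = √(vₓ² + v_y²) = √(57.30² + 18.41²) = 60.18 m/s.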